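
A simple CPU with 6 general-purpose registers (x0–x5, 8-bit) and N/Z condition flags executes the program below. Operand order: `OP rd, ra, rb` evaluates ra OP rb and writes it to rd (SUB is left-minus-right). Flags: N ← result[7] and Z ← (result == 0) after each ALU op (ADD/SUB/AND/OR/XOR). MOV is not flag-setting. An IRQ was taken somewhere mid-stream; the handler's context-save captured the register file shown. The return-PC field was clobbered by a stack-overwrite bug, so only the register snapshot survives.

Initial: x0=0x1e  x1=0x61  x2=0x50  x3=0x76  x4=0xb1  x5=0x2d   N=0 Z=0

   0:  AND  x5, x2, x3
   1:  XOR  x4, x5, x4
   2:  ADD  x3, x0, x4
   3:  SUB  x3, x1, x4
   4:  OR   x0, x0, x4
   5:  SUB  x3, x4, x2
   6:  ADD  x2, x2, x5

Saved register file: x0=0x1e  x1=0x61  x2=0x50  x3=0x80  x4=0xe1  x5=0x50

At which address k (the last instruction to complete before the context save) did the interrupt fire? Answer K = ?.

after  0: x0=0x1e x1=0x61 x2=0x50 x3=0x76 x4=0xb1 x5=0x50  N=0 Z=0
after  1: x0=0x1e x1=0x61 x2=0x50 x3=0x76 x4=0xe1 x5=0x50  N=1 Z=0
after  2: x0=0x1e x1=0x61 x2=0x50 x3=0xff x4=0xe1 x5=0x50  N=1 Z=0
after  3: x0=0x1e x1=0x61 x2=0x50 x3=0x80 x4=0xe1 x5=0x50  N=1 Z=0
-- IRQ taken; context saved, return-PC = 4 --

K = 3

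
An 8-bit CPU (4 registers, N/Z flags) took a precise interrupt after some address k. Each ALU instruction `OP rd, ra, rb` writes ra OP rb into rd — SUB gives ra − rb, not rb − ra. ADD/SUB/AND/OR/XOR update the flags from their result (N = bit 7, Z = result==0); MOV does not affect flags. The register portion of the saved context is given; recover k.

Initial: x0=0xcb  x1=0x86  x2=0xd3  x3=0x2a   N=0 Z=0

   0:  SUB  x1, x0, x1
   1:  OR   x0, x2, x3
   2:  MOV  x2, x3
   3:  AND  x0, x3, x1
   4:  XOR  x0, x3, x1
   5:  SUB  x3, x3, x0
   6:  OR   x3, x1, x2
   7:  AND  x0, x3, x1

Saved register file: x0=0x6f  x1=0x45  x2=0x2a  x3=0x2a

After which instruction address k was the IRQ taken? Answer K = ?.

K = 4

after  0: x0=0xcb x1=0x45 x2=0xd3 x3=0x2a  N=0 Z=0
after  1: x0=0xfb x1=0x45 x2=0xd3 x3=0x2a  N=1 Z=0
after  2: x0=0xfb x1=0x45 x2=0x2a x3=0x2a  N=1 Z=0
after  3: x0=0x00 x1=0x45 x2=0x2a x3=0x2a  N=0 Z=1
after  4: x0=0x6f x1=0x45 x2=0x2a x3=0x2a  N=0 Z=0
-- IRQ taken; context saved, return-PC = 5 --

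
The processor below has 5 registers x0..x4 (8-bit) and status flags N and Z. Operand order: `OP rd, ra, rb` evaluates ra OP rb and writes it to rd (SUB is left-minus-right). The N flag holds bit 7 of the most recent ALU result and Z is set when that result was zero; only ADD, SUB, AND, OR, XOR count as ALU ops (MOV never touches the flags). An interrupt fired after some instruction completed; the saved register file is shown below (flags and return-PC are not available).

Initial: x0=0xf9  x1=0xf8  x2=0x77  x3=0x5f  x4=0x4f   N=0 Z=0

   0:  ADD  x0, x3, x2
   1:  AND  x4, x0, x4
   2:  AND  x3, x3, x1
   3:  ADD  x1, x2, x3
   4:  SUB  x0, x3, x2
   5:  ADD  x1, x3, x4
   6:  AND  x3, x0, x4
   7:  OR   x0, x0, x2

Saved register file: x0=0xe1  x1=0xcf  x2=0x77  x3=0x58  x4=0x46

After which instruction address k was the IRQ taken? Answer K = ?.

K = 4

after  0: x0=0xd6 x1=0xf8 x2=0x77 x3=0x5f x4=0x4f  N=1 Z=0
after  1: x0=0xd6 x1=0xf8 x2=0x77 x3=0x5f x4=0x46  N=0 Z=0
after  2: x0=0xd6 x1=0xf8 x2=0x77 x3=0x58 x4=0x46  N=0 Z=0
after  3: x0=0xd6 x1=0xcf x2=0x77 x3=0x58 x4=0x46  N=1 Z=0
after  4: x0=0xe1 x1=0xcf x2=0x77 x3=0x58 x4=0x46  N=1 Z=0
-- IRQ taken; context saved, return-PC = 5 --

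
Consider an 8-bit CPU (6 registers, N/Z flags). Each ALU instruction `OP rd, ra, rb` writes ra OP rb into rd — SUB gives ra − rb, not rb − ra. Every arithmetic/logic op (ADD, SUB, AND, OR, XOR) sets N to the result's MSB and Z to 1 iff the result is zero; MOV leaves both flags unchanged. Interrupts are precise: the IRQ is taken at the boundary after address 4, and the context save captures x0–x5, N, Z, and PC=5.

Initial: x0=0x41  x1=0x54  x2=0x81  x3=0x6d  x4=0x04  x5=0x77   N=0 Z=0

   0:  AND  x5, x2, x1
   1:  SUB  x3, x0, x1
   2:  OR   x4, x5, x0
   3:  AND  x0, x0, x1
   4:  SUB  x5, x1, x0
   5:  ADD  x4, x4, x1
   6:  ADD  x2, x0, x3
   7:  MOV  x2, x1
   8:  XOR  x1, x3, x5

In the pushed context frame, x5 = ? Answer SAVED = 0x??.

after  0: x0=0x41 x1=0x54 x2=0x81 x3=0x6d x4=0x04 x5=0x00  N=0 Z=1
after  1: x0=0x41 x1=0x54 x2=0x81 x3=0xed x4=0x04 x5=0x00  N=1 Z=0
after  2: x0=0x41 x1=0x54 x2=0x81 x3=0xed x4=0x41 x5=0x00  N=0 Z=0
after  3: x0=0x40 x1=0x54 x2=0x81 x3=0xed x4=0x41 x5=0x00  N=0 Z=0
after  4: x0=0x40 x1=0x54 x2=0x81 x3=0xed x4=0x41 x5=0x14  N=0 Z=0
-- IRQ taken; context saved, return-PC = 5 --

SAVED = 0x14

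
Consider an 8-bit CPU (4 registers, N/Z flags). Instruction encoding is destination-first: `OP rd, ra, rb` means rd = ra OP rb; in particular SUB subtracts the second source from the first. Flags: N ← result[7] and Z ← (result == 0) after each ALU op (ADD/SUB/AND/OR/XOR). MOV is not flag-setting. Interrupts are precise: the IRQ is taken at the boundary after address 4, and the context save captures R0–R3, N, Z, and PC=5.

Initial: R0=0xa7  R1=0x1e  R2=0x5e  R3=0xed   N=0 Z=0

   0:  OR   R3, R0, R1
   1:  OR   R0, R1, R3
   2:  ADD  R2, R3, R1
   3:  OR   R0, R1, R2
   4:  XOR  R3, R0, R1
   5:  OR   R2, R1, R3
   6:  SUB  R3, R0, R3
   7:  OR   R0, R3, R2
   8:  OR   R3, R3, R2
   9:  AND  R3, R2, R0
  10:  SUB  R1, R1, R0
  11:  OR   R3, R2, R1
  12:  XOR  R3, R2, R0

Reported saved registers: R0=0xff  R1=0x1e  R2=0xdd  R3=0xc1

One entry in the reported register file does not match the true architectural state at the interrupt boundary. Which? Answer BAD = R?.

BAD = R0

after  0: R0=0xa7 R1=0x1e R2=0x5e R3=0xbf  N=1 Z=0
after  1: R0=0xbf R1=0x1e R2=0x5e R3=0xbf  N=1 Z=0
after  2: R0=0xbf R1=0x1e R2=0xdd R3=0xbf  N=1 Z=0
after  3: R0=0xdf R1=0x1e R2=0xdd R3=0xbf  N=1 Z=0
after  4: R0=0xdf R1=0x1e R2=0xdd R3=0xc1  N=1 Z=0
-- IRQ taken; context saved, return-PC = 5 --
mismatch: R0: reported 0xff vs actual 0xdf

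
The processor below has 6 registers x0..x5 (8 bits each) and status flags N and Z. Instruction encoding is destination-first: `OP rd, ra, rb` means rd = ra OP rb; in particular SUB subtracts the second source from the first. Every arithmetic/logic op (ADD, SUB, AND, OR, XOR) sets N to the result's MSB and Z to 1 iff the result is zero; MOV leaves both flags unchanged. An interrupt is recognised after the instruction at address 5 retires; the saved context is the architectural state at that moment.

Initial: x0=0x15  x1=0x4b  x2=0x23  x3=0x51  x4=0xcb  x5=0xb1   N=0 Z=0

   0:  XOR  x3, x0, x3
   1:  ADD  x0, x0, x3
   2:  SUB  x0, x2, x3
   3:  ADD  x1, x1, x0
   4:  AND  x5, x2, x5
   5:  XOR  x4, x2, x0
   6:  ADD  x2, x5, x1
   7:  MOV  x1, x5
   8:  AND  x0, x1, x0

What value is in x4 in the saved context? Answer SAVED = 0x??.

SAVED = 0xfc

after  0: x0=0x15 x1=0x4b x2=0x23 x3=0x44 x4=0xcb x5=0xb1  N=0 Z=0
after  1: x0=0x59 x1=0x4b x2=0x23 x3=0x44 x4=0xcb x5=0xb1  N=0 Z=0
after  2: x0=0xdf x1=0x4b x2=0x23 x3=0x44 x4=0xcb x5=0xb1  N=1 Z=0
after  3: x0=0xdf x1=0x2a x2=0x23 x3=0x44 x4=0xcb x5=0xb1  N=0 Z=0
after  4: x0=0xdf x1=0x2a x2=0x23 x3=0x44 x4=0xcb x5=0x21  N=0 Z=0
after  5: x0=0xdf x1=0x2a x2=0x23 x3=0x44 x4=0xfc x5=0x21  N=1 Z=0
-- IRQ taken; context saved, return-PC = 6 --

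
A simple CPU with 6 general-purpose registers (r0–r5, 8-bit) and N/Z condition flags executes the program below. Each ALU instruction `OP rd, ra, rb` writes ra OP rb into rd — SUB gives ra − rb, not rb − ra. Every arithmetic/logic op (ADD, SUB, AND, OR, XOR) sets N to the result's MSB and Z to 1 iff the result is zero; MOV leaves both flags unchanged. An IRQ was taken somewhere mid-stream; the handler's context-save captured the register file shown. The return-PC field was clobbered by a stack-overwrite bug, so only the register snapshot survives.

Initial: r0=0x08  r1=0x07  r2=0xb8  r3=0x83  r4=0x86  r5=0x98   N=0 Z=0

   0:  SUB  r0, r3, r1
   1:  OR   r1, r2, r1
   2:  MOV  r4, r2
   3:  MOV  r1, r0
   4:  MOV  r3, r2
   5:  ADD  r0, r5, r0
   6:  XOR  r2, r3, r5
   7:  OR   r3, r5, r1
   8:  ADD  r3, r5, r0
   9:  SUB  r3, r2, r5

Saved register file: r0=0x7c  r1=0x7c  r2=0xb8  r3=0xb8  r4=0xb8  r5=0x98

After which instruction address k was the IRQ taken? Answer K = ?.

after  0: r0=0x7c r1=0x07 r2=0xb8 r3=0x83 r4=0x86 r5=0x98  N=0 Z=0
after  1: r0=0x7c r1=0xbf r2=0xb8 r3=0x83 r4=0x86 r5=0x98  N=1 Z=0
after  2: r0=0x7c r1=0xbf r2=0xb8 r3=0x83 r4=0xb8 r5=0x98  N=1 Z=0
after  3: r0=0x7c r1=0x7c r2=0xb8 r3=0x83 r4=0xb8 r5=0x98  N=1 Z=0
after  4: r0=0x7c r1=0x7c r2=0xb8 r3=0xb8 r4=0xb8 r5=0x98  N=1 Z=0
-- IRQ taken; context saved, return-PC = 5 --

K = 4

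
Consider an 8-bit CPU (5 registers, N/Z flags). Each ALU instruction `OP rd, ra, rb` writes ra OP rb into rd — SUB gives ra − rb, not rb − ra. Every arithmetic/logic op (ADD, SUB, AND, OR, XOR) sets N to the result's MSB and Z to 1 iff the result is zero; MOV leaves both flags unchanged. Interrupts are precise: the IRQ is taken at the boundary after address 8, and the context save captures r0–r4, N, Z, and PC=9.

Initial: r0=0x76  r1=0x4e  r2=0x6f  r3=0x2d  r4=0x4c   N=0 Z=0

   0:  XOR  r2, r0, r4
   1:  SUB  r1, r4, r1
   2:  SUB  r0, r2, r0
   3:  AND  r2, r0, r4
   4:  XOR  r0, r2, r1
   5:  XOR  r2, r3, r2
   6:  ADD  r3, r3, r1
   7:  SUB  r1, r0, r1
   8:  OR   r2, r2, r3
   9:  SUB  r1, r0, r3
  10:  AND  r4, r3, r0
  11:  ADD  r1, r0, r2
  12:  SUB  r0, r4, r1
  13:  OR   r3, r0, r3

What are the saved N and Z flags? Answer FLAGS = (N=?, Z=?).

after  0: r0=0x76 r1=0x4e r2=0x3a r3=0x2d r4=0x4c  N=0 Z=0
after  1: r0=0x76 r1=0xfe r2=0x3a r3=0x2d r4=0x4c  N=1 Z=0
after  2: r0=0xc4 r1=0xfe r2=0x3a r3=0x2d r4=0x4c  N=1 Z=0
after  3: r0=0xc4 r1=0xfe r2=0x44 r3=0x2d r4=0x4c  N=0 Z=0
after  4: r0=0xba r1=0xfe r2=0x44 r3=0x2d r4=0x4c  N=1 Z=0
after  5: r0=0xba r1=0xfe r2=0x69 r3=0x2d r4=0x4c  N=0 Z=0
after  6: r0=0xba r1=0xfe r2=0x69 r3=0x2b r4=0x4c  N=0 Z=0
after  7: r0=0xba r1=0xbc r2=0x69 r3=0x2b r4=0x4c  N=1 Z=0
after  8: r0=0xba r1=0xbc r2=0x6b r3=0x2b r4=0x4c  N=0 Z=0
-- IRQ taken; context saved, return-PC = 9 --

FLAGS = (N=0, Z=0)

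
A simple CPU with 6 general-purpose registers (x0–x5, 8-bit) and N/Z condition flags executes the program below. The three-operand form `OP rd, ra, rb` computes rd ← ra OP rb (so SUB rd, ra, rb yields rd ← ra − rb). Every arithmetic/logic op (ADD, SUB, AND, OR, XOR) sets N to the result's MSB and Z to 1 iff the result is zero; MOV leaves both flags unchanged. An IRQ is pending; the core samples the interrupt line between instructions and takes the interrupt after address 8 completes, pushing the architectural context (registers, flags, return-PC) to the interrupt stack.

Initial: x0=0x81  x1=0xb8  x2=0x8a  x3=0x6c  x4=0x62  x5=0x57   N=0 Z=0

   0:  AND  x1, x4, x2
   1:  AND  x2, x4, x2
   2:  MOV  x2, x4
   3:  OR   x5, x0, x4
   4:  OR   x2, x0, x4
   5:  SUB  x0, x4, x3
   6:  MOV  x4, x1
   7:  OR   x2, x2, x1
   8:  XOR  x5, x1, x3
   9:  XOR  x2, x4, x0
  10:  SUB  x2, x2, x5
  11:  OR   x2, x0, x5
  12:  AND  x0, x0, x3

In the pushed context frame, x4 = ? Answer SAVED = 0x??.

SAVED = 0x02

after  0: x0=0x81 x1=0x02 x2=0x8a x3=0x6c x4=0x62 x5=0x57  N=0 Z=0
after  1: x0=0x81 x1=0x02 x2=0x02 x3=0x6c x4=0x62 x5=0x57  N=0 Z=0
after  2: x0=0x81 x1=0x02 x2=0x62 x3=0x6c x4=0x62 x5=0x57  N=0 Z=0
after  3: x0=0x81 x1=0x02 x2=0x62 x3=0x6c x4=0x62 x5=0xe3  N=1 Z=0
after  4: x0=0x81 x1=0x02 x2=0xe3 x3=0x6c x4=0x62 x5=0xe3  N=1 Z=0
after  5: x0=0xf6 x1=0x02 x2=0xe3 x3=0x6c x4=0x62 x5=0xe3  N=1 Z=0
after  6: x0=0xf6 x1=0x02 x2=0xe3 x3=0x6c x4=0x02 x5=0xe3  N=1 Z=0
after  7: x0=0xf6 x1=0x02 x2=0xe3 x3=0x6c x4=0x02 x5=0xe3  N=1 Z=0
after  8: x0=0xf6 x1=0x02 x2=0xe3 x3=0x6c x4=0x02 x5=0x6e  N=0 Z=0
-- IRQ taken; context saved, return-PC = 9 --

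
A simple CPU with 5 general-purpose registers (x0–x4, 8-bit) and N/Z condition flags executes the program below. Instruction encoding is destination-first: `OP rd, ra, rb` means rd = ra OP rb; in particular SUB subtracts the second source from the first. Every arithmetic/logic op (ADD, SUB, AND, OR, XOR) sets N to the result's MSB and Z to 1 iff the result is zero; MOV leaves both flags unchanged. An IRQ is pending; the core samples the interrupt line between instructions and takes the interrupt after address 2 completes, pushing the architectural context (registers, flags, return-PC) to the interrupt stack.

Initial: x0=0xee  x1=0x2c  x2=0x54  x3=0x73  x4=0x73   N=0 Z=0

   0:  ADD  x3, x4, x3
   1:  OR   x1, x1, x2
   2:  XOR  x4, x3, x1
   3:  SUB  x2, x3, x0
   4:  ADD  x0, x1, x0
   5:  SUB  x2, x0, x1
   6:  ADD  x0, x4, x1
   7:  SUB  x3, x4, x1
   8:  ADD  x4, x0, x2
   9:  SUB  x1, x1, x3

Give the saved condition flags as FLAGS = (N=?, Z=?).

FLAGS = (N=1, Z=0)

after  0: x0=0xee x1=0x2c x2=0x54 x3=0xe6 x4=0x73  N=1 Z=0
after  1: x0=0xee x1=0x7c x2=0x54 x3=0xe6 x4=0x73  N=0 Z=0
after  2: x0=0xee x1=0x7c x2=0x54 x3=0xe6 x4=0x9a  N=1 Z=0
-- IRQ taken; context saved, return-PC = 3 --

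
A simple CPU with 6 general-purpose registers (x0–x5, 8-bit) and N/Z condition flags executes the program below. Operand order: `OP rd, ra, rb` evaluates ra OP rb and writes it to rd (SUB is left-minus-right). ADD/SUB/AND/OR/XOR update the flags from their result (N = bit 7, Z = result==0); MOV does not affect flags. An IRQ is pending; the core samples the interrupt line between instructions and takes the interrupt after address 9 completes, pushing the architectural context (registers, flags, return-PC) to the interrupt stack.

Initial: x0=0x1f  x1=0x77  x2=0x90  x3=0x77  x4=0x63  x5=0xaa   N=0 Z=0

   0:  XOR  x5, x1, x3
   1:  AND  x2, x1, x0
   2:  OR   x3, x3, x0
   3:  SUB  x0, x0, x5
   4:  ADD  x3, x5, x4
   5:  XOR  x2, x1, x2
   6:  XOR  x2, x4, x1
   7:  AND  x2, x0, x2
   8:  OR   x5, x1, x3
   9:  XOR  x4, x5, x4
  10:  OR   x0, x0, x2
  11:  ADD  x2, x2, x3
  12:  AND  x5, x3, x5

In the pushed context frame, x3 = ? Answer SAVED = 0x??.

SAVED = 0x63

after  0: x0=0x1f x1=0x77 x2=0x90 x3=0x77 x4=0x63 x5=0x00  N=0 Z=1
after  1: x0=0x1f x1=0x77 x2=0x17 x3=0x77 x4=0x63 x5=0x00  N=0 Z=0
after  2: x0=0x1f x1=0x77 x2=0x17 x3=0x7f x4=0x63 x5=0x00  N=0 Z=0
after  3: x0=0x1f x1=0x77 x2=0x17 x3=0x7f x4=0x63 x5=0x00  N=0 Z=0
after  4: x0=0x1f x1=0x77 x2=0x17 x3=0x63 x4=0x63 x5=0x00  N=0 Z=0
after  5: x0=0x1f x1=0x77 x2=0x60 x3=0x63 x4=0x63 x5=0x00  N=0 Z=0
after  6: x0=0x1f x1=0x77 x2=0x14 x3=0x63 x4=0x63 x5=0x00  N=0 Z=0
after  7: x0=0x1f x1=0x77 x2=0x14 x3=0x63 x4=0x63 x5=0x00  N=0 Z=0
after  8: x0=0x1f x1=0x77 x2=0x14 x3=0x63 x4=0x63 x5=0x77  N=0 Z=0
after  9: x0=0x1f x1=0x77 x2=0x14 x3=0x63 x4=0x14 x5=0x77  N=0 Z=0
-- IRQ taken; context saved, return-PC = 10 --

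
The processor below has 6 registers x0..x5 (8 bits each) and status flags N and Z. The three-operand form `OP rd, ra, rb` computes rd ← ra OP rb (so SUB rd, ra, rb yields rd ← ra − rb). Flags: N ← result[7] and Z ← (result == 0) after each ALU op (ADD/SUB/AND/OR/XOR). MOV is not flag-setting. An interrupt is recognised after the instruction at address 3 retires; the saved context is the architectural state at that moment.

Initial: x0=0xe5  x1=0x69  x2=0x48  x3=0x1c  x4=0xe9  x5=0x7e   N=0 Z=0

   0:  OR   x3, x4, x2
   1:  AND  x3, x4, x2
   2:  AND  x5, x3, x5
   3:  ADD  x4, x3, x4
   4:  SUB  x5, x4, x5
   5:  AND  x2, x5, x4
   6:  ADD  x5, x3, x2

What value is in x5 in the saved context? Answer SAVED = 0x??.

SAVED = 0x48

after  0: x0=0xe5 x1=0x69 x2=0x48 x3=0xe9 x4=0xe9 x5=0x7e  N=1 Z=0
after  1: x0=0xe5 x1=0x69 x2=0x48 x3=0x48 x4=0xe9 x5=0x7e  N=0 Z=0
after  2: x0=0xe5 x1=0x69 x2=0x48 x3=0x48 x4=0xe9 x5=0x48  N=0 Z=0
after  3: x0=0xe5 x1=0x69 x2=0x48 x3=0x48 x4=0x31 x5=0x48  N=0 Z=0
-- IRQ taken; context saved, return-PC = 4 --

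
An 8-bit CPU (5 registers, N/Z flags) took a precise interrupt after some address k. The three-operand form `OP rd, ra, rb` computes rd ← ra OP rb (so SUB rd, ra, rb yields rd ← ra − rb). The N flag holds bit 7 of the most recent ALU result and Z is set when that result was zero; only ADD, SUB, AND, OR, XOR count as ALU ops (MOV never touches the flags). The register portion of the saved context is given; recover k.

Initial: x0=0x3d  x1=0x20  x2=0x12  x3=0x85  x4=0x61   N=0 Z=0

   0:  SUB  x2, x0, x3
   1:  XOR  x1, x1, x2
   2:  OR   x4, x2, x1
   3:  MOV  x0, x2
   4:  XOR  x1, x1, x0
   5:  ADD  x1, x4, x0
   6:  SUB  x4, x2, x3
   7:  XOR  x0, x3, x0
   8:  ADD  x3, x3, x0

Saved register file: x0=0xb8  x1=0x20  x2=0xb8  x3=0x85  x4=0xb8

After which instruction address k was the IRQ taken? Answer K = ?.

K = 4

after  0: x0=0x3d x1=0x20 x2=0xb8 x3=0x85 x4=0x61  N=1 Z=0
after  1: x0=0x3d x1=0x98 x2=0xb8 x3=0x85 x4=0x61  N=1 Z=0
after  2: x0=0x3d x1=0x98 x2=0xb8 x3=0x85 x4=0xb8  N=1 Z=0
after  3: x0=0xb8 x1=0x98 x2=0xb8 x3=0x85 x4=0xb8  N=1 Z=0
after  4: x0=0xb8 x1=0x20 x2=0xb8 x3=0x85 x4=0xb8  N=0 Z=0
-- IRQ taken; context saved, return-PC = 5 --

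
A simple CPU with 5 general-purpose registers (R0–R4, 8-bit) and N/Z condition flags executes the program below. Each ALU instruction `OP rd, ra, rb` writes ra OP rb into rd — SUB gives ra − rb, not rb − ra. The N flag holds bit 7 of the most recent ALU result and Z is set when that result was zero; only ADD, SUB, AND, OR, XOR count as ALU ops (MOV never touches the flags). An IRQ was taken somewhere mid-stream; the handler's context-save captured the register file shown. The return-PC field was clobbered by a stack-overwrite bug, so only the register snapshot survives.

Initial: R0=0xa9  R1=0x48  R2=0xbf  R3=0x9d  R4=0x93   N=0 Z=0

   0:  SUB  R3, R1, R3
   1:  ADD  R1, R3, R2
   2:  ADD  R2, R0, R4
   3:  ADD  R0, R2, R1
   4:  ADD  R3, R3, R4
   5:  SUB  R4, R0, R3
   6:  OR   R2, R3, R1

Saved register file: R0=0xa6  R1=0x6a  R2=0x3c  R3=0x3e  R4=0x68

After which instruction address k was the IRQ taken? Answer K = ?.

K = 5

after  0: R0=0xa9 R1=0x48 R2=0xbf R3=0xab R4=0x93  N=1 Z=0
after  1: R0=0xa9 R1=0x6a R2=0xbf R3=0xab R4=0x93  N=0 Z=0
after  2: R0=0xa9 R1=0x6a R2=0x3c R3=0xab R4=0x93  N=0 Z=0
after  3: R0=0xa6 R1=0x6a R2=0x3c R3=0xab R4=0x93  N=1 Z=0
after  4: R0=0xa6 R1=0x6a R2=0x3c R3=0x3e R4=0x93  N=0 Z=0
after  5: R0=0xa6 R1=0x6a R2=0x3c R3=0x3e R4=0x68  N=0 Z=0
-- IRQ taken; context saved, return-PC = 6 --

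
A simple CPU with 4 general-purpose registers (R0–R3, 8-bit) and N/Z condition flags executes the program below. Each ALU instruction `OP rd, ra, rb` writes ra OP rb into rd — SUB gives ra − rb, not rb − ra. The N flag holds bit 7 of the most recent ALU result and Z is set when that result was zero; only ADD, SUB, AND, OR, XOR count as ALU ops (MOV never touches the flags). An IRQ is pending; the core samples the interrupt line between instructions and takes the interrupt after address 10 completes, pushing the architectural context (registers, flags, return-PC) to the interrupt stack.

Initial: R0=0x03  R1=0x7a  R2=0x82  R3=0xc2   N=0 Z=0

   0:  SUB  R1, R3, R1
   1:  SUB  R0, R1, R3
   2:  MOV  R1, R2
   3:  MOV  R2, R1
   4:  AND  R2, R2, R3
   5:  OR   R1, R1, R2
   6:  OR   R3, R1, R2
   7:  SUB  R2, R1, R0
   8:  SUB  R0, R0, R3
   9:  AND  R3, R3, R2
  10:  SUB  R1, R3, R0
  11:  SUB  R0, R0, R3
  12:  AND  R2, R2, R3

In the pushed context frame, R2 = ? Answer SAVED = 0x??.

SAVED = 0xfc

after  0: R0=0x03 R1=0x48 R2=0x82 R3=0xc2  N=0 Z=0
after  1: R0=0x86 R1=0x48 R2=0x82 R3=0xc2  N=1 Z=0
after  2: R0=0x86 R1=0x82 R2=0x82 R3=0xc2  N=1 Z=0
after  3: R0=0x86 R1=0x82 R2=0x82 R3=0xc2  N=1 Z=0
after  4: R0=0x86 R1=0x82 R2=0x82 R3=0xc2  N=1 Z=0
after  5: R0=0x86 R1=0x82 R2=0x82 R3=0xc2  N=1 Z=0
after  6: R0=0x86 R1=0x82 R2=0x82 R3=0x82  N=1 Z=0
after  7: R0=0x86 R1=0x82 R2=0xfc R3=0x82  N=1 Z=0
after  8: R0=0x04 R1=0x82 R2=0xfc R3=0x82  N=0 Z=0
after  9: R0=0x04 R1=0x82 R2=0xfc R3=0x80  N=1 Z=0
after 10: R0=0x04 R1=0x7c R2=0xfc R3=0x80  N=0 Z=0
-- IRQ taken; context saved, return-PC = 11 --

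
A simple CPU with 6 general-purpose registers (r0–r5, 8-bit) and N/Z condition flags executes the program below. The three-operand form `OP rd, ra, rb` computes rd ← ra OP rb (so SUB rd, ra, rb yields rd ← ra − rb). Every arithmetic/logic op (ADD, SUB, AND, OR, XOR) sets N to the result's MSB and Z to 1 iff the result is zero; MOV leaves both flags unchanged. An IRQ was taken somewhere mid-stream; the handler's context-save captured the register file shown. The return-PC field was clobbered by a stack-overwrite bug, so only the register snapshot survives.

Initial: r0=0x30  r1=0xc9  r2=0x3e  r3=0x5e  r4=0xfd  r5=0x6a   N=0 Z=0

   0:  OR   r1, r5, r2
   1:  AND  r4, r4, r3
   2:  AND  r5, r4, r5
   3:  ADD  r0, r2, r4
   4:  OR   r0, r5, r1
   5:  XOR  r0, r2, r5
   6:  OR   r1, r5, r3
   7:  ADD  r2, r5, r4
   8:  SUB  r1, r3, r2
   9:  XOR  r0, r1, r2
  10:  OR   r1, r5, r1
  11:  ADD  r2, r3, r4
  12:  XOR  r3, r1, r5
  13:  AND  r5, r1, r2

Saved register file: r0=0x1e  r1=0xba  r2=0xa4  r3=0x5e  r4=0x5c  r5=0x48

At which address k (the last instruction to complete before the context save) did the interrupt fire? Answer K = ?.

after  0: r0=0x30 r1=0x7e r2=0x3e r3=0x5e r4=0xfd r5=0x6a  N=0 Z=0
after  1: r0=0x30 r1=0x7e r2=0x3e r3=0x5e r4=0x5c r5=0x6a  N=0 Z=0
after  2: r0=0x30 r1=0x7e r2=0x3e r3=0x5e r4=0x5c r5=0x48  N=0 Z=0
after  3: r0=0x9a r1=0x7e r2=0x3e r3=0x5e r4=0x5c r5=0x48  N=1 Z=0
after  4: r0=0x7e r1=0x7e r2=0x3e r3=0x5e r4=0x5c r5=0x48  N=0 Z=0
after  5: r0=0x76 r1=0x7e r2=0x3e r3=0x5e r4=0x5c r5=0x48  N=0 Z=0
after  6: r0=0x76 r1=0x5e r2=0x3e r3=0x5e r4=0x5c r5=0x48  N=0 Z=0
after  7: r0=0x76 r1=0x5e r2=0xa4 r3=0x5e r4=0x5c r5=0x48  N=1 Z=0
after  8: r0=0x76 r1=0xba r2=0xa4 r3=0x5e r4=0x5c r5=0x48  N=1 Z=0
after  9: r0=0x1e r1=0xba r2=0xa4 r3=0x5e r4=0x5c r5=0x48  N=0 Z=0
-- IRQ taken; context saved, return-PC = 10 --

K = 9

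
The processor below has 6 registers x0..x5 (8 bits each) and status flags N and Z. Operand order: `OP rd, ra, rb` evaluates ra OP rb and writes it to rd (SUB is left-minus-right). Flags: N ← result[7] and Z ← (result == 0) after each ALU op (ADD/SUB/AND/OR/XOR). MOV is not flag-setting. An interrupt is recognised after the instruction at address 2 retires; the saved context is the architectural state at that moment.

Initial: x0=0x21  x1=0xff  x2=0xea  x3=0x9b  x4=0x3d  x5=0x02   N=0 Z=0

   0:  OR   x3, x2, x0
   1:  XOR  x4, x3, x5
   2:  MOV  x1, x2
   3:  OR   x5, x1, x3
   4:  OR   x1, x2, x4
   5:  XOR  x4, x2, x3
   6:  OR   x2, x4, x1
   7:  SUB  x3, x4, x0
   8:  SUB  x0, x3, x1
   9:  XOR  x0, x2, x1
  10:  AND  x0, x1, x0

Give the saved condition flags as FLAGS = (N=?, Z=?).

after  0: x0=0x21 x1=0xff x2=0xea x3=0xeb x4=0x3d x5=0x02  N=1 Z=0
after  1: x0=0x21 x1=0xff x2=0xea x3=0xeb x4=0xe9 x5=0x02  N=1 Z=0
after  2: x0=0x21 x1=0xea x2=0xea x3=0xeb x4=0xe9 x5=0x02  N=1 Z=0
-- IRQ taken; context saved, return-PC = 3 --

FLAGS = (N=1, Z=0)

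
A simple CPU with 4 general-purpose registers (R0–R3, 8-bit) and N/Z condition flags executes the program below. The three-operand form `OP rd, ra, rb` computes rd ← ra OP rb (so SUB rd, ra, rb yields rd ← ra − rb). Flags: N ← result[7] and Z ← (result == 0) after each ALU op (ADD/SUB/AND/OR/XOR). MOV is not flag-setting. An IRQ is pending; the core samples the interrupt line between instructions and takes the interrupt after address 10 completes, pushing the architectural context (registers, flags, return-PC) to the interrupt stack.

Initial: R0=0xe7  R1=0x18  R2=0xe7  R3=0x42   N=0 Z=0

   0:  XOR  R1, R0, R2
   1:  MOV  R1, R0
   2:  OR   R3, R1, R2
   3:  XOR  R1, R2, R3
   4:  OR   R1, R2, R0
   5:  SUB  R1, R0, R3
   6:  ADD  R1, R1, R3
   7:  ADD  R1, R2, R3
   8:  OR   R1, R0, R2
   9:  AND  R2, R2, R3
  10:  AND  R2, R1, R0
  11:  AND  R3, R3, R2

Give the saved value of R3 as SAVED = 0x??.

SAVED = 0xe7

after  0: R0=0xe7 R1=0x00 R2=0xe7 R3=0x42  N=0 Z=1
after  1: R0=0xe7 R1=0xe7 R2=0xe7 R3=0x42  N=0 Z=1
after  2: R0=0xe7 R1=0xe7 R2=0xe7 R3=0xe7  N=1 Z=0
after  3: R0=0xe7 R1=0x00 R2=0xe7 R3=0xe7  N=0 Z=1
after  4: R0=0xe7 R1=0xe7 R2=0xe7 R3=0xe7  N=1 Z=0
after  5: R0=0xe7 R1=0x00 R2=0xe7 R3=0xe7  N=0 Z=1
after  6: R0=0xe7 R1=0xe7 R2=0xe7 R3=0xe7  N=1 Z=0
after  7: R0=0xe7 R1=0xce R2=0xe7 R3=0xe7  N=1 Z=0
after  8: R0=0xe7 R1=0xe7 R2=0xe7 R3=0xe7  N=1 Z=0
after  9: R0=0xe7 R1=0xe7 R2=0xe7 R3=0xe7  N=1 Z=0
after 10: R0=0xe7 R1=0xe7 R2=0xe7 R3=0xe7  N=1 Z=0
-- IRQ taken; context saved, return-PC = 11 --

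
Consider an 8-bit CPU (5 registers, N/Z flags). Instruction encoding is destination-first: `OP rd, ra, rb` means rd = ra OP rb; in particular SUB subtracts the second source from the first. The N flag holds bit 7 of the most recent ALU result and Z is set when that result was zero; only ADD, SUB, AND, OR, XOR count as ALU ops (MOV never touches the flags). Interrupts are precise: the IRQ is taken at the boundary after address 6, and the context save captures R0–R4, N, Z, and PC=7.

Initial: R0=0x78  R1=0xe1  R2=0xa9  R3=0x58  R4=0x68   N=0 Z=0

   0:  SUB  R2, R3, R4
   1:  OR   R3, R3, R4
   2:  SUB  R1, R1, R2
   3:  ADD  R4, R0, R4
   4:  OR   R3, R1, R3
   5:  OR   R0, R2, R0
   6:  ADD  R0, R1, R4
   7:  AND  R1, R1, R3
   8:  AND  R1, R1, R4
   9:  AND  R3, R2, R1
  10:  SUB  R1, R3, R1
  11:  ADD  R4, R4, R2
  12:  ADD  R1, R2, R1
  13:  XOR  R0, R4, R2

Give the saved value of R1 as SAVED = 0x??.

SAVED = 0xf1

after  0: R0=0x78 R1=0xe1 R2=0xf0 R3=0x58 R4=0x68  N=1 Z=0
after  1: R0=0x78 R1=0xe1 R2=0xf0 R3=0x78 R4=0x68  N=0 Z=0
after  2: R0=0x78 R1=0xf1 R2=0xf0 R3=0x78 R4=0x68  N=1 Z=0
after  3: R0=0x78 R1=0xf1 R2=0xf0 R3=0x78 R4=0xe0  N=1 Z=0
after  4: R0=0x78 R1=0xf1 R2=0xf0 R3=0xf9 R4=0xe0  N=1 Z=0
after  5: R0=0xf8 R1=0xf1 R2=0xf0 R3=0xf9 R4=0xe0  N=1 Z=0
after  6: R0=0xd1 R1=0xf1 R2=0xf0 R3=0xf9 R4=0xe0  N=1 Z=0
-- IRQ taken; context saved, return-PC = 7 --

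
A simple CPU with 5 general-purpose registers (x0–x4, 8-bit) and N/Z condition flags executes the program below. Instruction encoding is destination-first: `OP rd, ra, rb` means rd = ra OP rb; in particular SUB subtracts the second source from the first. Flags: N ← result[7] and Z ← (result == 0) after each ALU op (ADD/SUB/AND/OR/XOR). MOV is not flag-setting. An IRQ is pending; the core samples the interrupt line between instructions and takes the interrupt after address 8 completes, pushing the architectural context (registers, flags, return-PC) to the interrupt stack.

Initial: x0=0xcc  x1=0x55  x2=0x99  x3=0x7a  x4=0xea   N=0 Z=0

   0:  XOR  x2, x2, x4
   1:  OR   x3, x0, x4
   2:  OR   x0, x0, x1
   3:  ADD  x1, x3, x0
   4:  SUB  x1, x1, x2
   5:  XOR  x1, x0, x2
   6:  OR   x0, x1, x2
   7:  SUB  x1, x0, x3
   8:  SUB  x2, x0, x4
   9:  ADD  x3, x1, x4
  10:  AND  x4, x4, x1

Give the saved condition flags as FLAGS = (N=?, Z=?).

after  0: x0=0xcc x1=0x55 x2=0x73 x3=0x7a x4=0xea  N=0 Z=0
after  1: x0=0xcc x1=0x55 x2=0x73 x3=0xee x4=0xea  N=1 Z=0
after  2: x0=0xdd x1=0x55 x2=0x73 x3=0xee x4=0xea  N=1 Z=0
after  3: x0=0xdd x1=0xcb x2=0x73 x3=0xee x4=0xea  N=1 Z=0
after  4: x0=0xdd x1=0x58 x2=0x73 x3=0xee x4=0xea  N=0 Z=0
after  5: x0=0xdd x1=0xae x2=0x73 x3=0xee x4=0xea  N=1 Z=0
after  6: x0=0xff x1=0xae x2=0x73 x3=0xee x4=0xea  N=1 Z=0
after  7: x0=0xff x1=0x11 x2=0x73 x3=0xee x4=0xea  N=0 Z=0
after  8: x0=0xff x1=0x11 x2=0x15 x3=0xee x4=0xea  N=0 Z=0
-- IRQ taken; context saved, return-PC = 9 --

FLAGS = (N=0, Z=0)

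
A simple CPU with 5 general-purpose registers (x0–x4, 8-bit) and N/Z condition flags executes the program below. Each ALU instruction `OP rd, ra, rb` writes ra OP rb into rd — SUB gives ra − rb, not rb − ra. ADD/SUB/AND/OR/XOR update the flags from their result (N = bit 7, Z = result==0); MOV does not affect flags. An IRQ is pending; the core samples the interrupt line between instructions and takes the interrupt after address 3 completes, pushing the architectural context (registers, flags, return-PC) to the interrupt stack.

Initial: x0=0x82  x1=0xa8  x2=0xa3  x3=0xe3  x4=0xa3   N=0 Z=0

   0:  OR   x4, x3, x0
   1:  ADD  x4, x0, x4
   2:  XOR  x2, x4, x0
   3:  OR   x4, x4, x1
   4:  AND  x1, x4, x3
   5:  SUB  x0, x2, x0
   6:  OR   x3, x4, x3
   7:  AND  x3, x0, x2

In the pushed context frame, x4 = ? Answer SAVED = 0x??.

SAVED = 0xed

after  0: x0=0x82 x1=0xa8 x2=0xa3 x3=0xe3 x4=0xe3  N=1 Z=0
after  1: x0=0x82 x1=0xa8 x2=0xa3 x3=0xe3 x4=0x65  N=0 Z=0
after  2: x0=0x82 x1=0xa8 x2=0xe7 x3=0xe3 x4=0x65  N=1 Z=0
after  3: x0=0x82 x1=0xa8 x2=0xe7 x3=0xe3 x4=0xed  N=1 Z=0
-- IRQ taken; context saved, return-PC = 4 --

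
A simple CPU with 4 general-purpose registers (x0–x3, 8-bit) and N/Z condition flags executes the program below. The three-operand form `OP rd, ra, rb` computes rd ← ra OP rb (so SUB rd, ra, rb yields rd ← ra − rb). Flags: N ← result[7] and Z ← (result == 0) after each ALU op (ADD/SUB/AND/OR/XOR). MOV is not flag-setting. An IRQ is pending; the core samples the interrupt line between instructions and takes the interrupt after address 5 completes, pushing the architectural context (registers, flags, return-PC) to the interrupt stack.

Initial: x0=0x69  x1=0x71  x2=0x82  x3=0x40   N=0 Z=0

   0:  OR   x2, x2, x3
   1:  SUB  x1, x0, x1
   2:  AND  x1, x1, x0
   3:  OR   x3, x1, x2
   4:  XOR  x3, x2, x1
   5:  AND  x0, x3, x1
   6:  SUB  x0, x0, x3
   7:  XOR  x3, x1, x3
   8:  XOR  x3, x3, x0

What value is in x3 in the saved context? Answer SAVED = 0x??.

SAVED = 0xaa

after  0: x0=0x69 x1=0x71 x2=0xc2 x3=0x40  N=1 Z=0
after  1: x0=0x69 x1=0xf8 x2=0xc2 x3=0x40  N=1 Z=0
after  2: x0=0x69 x1=0x68 x2=0xc2 x3=0x40  N=0 Z=0
after  3: x0=0x69 x1=0x68 x2=0xc2 x3=0xea  N=1 Z=0
after  4: x0=0x69 x1=0x68 x2=0xc2 x3=0xaa  N=1 Z=0
after  5: x0=0x28 x1=0x68 x2=0xc2 x3=0xaa  N=0 Z=0
-- IRQ taken; context saved, return-PC = 6 --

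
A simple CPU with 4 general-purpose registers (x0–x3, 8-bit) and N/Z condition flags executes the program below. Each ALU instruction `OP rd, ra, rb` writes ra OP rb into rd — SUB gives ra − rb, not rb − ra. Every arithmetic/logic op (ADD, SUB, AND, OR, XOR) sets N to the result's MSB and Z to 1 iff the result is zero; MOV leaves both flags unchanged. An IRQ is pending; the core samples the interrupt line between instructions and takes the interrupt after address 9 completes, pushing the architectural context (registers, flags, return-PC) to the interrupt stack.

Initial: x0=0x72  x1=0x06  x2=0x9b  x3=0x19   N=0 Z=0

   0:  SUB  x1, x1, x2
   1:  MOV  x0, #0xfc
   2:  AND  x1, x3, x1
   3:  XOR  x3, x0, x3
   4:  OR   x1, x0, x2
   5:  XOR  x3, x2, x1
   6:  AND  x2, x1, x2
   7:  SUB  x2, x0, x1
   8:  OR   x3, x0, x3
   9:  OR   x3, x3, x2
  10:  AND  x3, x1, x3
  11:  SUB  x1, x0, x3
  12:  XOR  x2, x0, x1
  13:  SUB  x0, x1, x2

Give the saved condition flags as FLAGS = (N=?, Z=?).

after  0: x0=0x72 x1=0x6b x2=0x9b x3=0x19  N=0 Z=0
after  1: x0=0xfc x1=0x6b x2=0x9b x3=0x19  N=0 Z=0
after  2: x0=0xfc x1=0x09 x2=0x9b x3=0x19  N=0 Z=0
after  3: x0=0xfc x1=0x09 x2=0x9b x3=0xe5  N=1 Z=0
after  4: x0=0xfc x1=0xff x2=0x9b x3=0xe5  N=1 Z=0
after  5: x0=0xfc x1=0xff x2=0x9b x3=0x64  N=0 Z=0
after  6: x0=0xfc x1=0xff x2=0x9b x3=0x64  N=1 Z=0
after  7: x0=0xfc x1=0xff x2=0xfd x3=0x64  N=1 Z=0
after  8: x0=0xfc x1=0xff x2=0xfd x3=0xfc  N=1 Z=0
after  9: x0=0xfc x1=0xff x2=0xfd x3=0xfd  N=1 Z=0
-- IRQ taken; context saved, return-PC = 10 --

FLAGS = (N=1, Z=0)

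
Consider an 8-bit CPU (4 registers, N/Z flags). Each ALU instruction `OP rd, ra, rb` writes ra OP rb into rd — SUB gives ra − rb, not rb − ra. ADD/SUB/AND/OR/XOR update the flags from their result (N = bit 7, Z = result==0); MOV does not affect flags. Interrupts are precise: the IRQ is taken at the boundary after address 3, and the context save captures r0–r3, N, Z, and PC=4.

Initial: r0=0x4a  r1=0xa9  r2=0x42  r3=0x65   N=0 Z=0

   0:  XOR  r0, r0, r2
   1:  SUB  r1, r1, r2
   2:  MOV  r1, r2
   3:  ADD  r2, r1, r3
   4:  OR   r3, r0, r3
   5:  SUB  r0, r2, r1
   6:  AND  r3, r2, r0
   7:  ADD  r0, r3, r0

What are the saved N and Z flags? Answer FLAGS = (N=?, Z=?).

FLAGS = (N=1, Z=0)

after  0: r0=0x08 r1=0xa9 r2=0x42 r3=0x65  N=0 Z=0
after  1: r0=0x08 r1=0x67 r2=0x42 r3=0x65  N=0 Z=0
after  2: r0=0x08 r1=0x42 r2=0x42 r3=0x65  N=0 Z=0
after  3: r0=0x08 r1=0x42 r2=0xa7 r3=0x65  N=1 Z=0
-- IRQ taken; context saved, return-PC = 4 --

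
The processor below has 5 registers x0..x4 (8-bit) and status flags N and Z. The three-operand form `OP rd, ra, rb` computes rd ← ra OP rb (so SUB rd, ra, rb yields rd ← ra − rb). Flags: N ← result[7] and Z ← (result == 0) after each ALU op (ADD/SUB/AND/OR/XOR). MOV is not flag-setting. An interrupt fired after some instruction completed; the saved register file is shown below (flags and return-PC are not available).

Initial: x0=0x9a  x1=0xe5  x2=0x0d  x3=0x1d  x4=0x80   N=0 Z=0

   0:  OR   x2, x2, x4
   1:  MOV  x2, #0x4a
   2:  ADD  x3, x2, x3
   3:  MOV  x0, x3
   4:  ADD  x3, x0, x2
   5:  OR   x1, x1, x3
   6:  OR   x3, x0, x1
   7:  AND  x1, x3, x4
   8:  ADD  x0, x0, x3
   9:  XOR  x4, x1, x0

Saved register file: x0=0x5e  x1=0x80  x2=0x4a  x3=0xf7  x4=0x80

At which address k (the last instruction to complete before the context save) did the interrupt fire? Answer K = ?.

after  0: x0=0x9a x1=0xe5 x2=0x8d x3=0x1d x4=0x80  N=1 Z=0
after  1: x0=0x9a x1=0xe5 x2=0x4a x3=0x1d x4=0x80  N=1 Z=0
after  2: x0=0x9a x1=0xe5 x2=0x4a x3=0x67 x4=0x80  N=0 Z=0
after  3: x0=0x67 x1=0xe5 x2=0x4a x3=0x67 x4=0x80  N=0 Z=0
after  4: x0=0x67 x1=0xe5 x2=0x4a x3=0xb1 x4=0x80  N=1 Z=0
after  5: x0=0x67 x1=0xf5 x2=0x4a x3=0xb1 x4=0x80  N=1 Z=0
after  6: x0=0x67 x1=0xf5 x2=0x4a x3=0xf7 x4=0x80  N=1 Z=0
after  7: x0=0x67 x1=0x80 x2=0x4a x3=0xf7 x4=0x80  N=1 Z=0
after  8: x0=0x5e x1=0x80 x2=0x4a x3=0xf7 x4=0x80  N=0 Z=0
-- IRQ taken; context saved, return-PC = 9 --

K = 8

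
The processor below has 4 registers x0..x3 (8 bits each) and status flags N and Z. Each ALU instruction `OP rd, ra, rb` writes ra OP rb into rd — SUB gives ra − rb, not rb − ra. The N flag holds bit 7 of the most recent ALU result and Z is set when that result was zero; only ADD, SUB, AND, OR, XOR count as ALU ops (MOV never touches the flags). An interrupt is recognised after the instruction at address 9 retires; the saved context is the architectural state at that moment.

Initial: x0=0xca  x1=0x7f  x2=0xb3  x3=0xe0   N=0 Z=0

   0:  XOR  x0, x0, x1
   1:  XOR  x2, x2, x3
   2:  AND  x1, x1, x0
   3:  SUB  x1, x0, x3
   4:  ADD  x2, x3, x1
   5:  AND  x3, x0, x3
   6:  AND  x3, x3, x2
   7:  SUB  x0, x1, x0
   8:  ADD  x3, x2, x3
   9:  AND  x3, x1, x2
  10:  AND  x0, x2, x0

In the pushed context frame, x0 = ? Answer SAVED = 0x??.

SAVED = 0x20

after  0: x0=0xb5 x1=0x7f x2=0xb3 x3=0xe0  N=1 Z=0
after  1: x0=0xb5 x1=0x7f x2=0x53 x3=0xe0  N=0 Z=0
after  2: x0=0xb5 x1=0x35 x2=0x53 x3=0xe0  N=0 Z=0
after  3: x0=0xb5 x1=0xd5 x2=0x53 x3=0xe0  N=1 Z=0
after  4: x0=0xb5 x1=0xd5 x2=0xb5 x3=0xe0  N=1 Z=0
after  5: x0=0xb5 x1=0xd5 x2=0xb5 x3=0xa0  N=1 Z=0
after  6: x0=0xb5 x1=0xd5 x2=0xb5 x3=0xa0  N=1 Z=0
after  7: x0=0x20 x1=0xd5 x2=0xb5 x3=0xa0  N=0 Z=0
after  8: x0=0x20 x1=0xd5 x2=0xb5 x3=0x55  N=0 Z=0
after  9: x0=0x20 x1=0xd5 x2=0xb5 x3=0x95  N=1 Z=0
-- IRQ taken; context saved, return-PC = 10 --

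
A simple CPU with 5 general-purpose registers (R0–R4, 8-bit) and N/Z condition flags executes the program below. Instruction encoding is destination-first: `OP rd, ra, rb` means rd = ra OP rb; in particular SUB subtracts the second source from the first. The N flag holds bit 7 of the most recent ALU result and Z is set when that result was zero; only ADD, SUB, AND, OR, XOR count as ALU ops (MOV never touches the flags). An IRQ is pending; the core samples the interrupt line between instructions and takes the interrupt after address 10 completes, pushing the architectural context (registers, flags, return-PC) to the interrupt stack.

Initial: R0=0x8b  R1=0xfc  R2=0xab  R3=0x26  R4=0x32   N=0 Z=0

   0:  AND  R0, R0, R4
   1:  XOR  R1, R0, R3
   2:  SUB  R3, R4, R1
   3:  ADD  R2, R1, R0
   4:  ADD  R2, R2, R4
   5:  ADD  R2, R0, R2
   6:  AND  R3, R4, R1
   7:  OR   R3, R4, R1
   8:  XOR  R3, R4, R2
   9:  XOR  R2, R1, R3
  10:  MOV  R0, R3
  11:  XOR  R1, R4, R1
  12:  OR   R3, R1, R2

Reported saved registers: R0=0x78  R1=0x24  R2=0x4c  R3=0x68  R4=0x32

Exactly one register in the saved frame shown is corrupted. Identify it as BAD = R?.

after  0: R0=0x02 R1=0xfc R2=0xab R3=0x26 R4=0x32  N=0 Z=0
after  1: R0=0x02 R1=0x24 R2=0xab R3=0x26 R4=0x32  N=0 Z=0
after  2: R0=0x02 R1=0x24 R2=0xab R3=0x0e R4=0x32  N=0 Z=0
after  3: R0=0x02 R1=0x24 R2=0x26 R3=0x0e R4=0x32  N=0 Z=0
after  4: R0=0x02 R1=0x24 R2=0x58 R3=0x0e R4=0x32  N=0 Z=0
after  5: R0=0x02 R1=0x24 R2=0x5a R3=0x0e R4=0x32  N=0 Z=0
after  6: R0=0x02 R1=0x24 R2=0x5a R3=0x20 R4=0x32  N=0 Z=0
after  7: R0=0x02 R1=0x24 R2=0x5a R3=0x36 R4=0x32  N=0 Z=0
after  8: R0=0x02 R1=0x24 R2=0x5a R3=0x68 R4=0x32  N=0 Z=0
after  9: R0=0x02 R1=0x24 R2=0x4c R3=0x68 R4=0x32  N=0 Z=0
after 10: R0=0x68 R1=0x24 R2=0x4c R3=0x68 R4=0x32  N=0 Z=0
-- IRQ taken; context saved, return-PC = 11 --
mismatch: R0: reported 0x78 vs actual 0x68

BAD = R0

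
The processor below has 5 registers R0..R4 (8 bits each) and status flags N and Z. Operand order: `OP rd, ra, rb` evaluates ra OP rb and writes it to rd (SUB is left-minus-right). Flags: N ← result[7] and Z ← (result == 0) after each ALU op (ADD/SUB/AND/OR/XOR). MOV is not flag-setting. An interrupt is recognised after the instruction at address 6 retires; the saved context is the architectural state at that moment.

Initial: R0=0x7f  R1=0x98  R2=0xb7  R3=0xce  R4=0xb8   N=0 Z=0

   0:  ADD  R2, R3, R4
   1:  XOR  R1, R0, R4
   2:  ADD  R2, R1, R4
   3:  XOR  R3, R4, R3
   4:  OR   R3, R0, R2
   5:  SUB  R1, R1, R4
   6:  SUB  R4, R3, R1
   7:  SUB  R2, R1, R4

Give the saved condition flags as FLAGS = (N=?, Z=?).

after  0: R0=0x7f R1=0x98 R2=0x86 R3=0xce R4=0xb8  N=1 Z=0
after  1: R0=0x7f R1=0xc7 R2=0x86 R3=0xce R4=0xb8  N=1 Z=0
after  2: R0=0x7f R1=0xc7 R2=0x7f R3=0xce R4=0xb8  N=0 Z=0
after  3: R0=0x7f R1=0xc7 R2=0x7f R3=0x76 R4=0xb8  N=0 Z=0
after  4: R0=0x7f R1=0xc7 R2=0x7f R3=0x7f R4=0xb8  N=0 Z=0
after  5: R0=0x7f R1=0x0f R2=0x7f R3=0x7f R4=0xb8  N=0 Z=0
after  6: R0=0x7f R1=0x0f R2=0x7f R3=0x7f R4=0x70  N=0 Z=0
-- IRQ taken; context saved, return-PC = 7 --

FLAGS = (N=0, Z=0)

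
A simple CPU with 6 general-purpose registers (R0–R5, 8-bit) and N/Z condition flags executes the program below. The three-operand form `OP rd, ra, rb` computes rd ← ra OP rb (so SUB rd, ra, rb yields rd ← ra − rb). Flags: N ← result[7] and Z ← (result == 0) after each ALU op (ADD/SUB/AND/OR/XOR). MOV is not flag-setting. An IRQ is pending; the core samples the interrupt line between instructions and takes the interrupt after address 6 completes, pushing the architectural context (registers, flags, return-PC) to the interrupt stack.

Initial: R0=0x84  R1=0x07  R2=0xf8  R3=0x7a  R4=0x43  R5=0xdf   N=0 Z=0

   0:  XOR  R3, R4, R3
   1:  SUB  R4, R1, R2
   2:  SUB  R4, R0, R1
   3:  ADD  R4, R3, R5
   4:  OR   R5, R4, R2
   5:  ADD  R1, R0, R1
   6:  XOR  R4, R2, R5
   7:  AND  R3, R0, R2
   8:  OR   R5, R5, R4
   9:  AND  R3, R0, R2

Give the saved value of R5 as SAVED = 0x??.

after  0: R0=0x84 R1=0x07 R2=0xf8 R3=0x39 R4=0x43 R5=0xdf  N=0 Z=0
after  1: R0=0x84 R1=0x07 R2=0xf8 R3=0x39 R4=0x0f R5=0xdf  N=0 Z=0
after  2: R0=0x84 R1=0x07 R2=0xf8 R3=0x39 R4=0x7d R5=0xdf  N=0 Z=0
after  3: R0=0x84 R1=0x07 R2=0xf8 R3=0x39 R4=0x18 R5=0xdf  N=0 Z=0
after  4: R0=0x84 R1=0x07 R2=0xf8 R3=0x39 R4=0x18 R5=0xf8  N=1 Z=0
after  5: R0=0x84 R1=0x8b R2=0xf8 R3=0x39 R4=0x18 R5=0xf8  N=1 Z=0
after  6: R0=0x84 R1=0x8b R2=0xf8 R3=0x39 R4=0x00 R5=0xf8  N=0 Z=1
-- IRQ taken; context saved, return-PC = 7 --

SAVED = 0xf8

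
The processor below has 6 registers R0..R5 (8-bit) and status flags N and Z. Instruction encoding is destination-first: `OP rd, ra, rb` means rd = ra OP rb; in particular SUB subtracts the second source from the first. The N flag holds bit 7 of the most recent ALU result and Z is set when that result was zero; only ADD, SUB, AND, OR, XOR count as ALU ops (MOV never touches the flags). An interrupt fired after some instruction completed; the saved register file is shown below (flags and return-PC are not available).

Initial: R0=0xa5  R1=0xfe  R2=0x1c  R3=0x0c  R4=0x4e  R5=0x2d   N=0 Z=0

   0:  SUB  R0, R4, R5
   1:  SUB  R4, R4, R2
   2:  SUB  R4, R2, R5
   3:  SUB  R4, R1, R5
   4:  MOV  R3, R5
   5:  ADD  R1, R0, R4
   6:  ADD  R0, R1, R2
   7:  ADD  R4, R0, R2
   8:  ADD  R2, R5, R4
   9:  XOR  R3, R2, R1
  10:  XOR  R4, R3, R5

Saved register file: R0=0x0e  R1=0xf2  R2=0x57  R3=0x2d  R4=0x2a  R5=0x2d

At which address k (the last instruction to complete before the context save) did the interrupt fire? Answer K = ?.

after  0: R0=0x21 R1=0xfe R2=0x1c R3=0x0c R4=0x4e R5=0x2d  N=0 Z=0
after  1: R0=0x21 R1=0xfe R2=0x1c R3=0x0c R4=0x32 R5=0x2d  N=0 Z=0
after  2: R0=0x21 R1=0xfe R2=0x1c R3=0x0c R4=0xef R5=0x2d  N=1 Z=0
after  3: R0=0x21 R1=0xfe R2=0x1c R3=0x0c R4=0xd1 R5=0x2d  N=1 Z=0
after  4: R0=0x21 R1=0xfe R2=0x1c R3=0x2d R4=0xd1 R5=0x2d  N=1 Z=0
after  5: R0=0x21 R1=0xf2 R2=0x1c R3=0x2d R4=0xd1 R5=0x2d  N=1 Z=0
after  6: R0=0x0e R1=0xf2 R2=0x1c R3=0x2d R4=0xd1 R5=0x2d  N=0 Z=0
after  7: R0=0x0e R1=0xf2 R2=0x1c R3=0x2d R4=0x2a R5=0x2d  N=0 Z=0
after  8: R0=0x0e R1=0xf2 R2=0x57 R3=0x2d R4=0x2a R5=0x2d  N=0 Z=0
-- IRQ taken; context saved, return-PC = 9 --

K = 8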